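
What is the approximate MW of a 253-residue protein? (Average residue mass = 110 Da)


MW = n_residues * 110 Da
MW = 253 * 110
MW = 27830 Da

27830 Da


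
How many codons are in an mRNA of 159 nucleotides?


codons = nucleotides / 3
codons = 159 / 3 = 53

53


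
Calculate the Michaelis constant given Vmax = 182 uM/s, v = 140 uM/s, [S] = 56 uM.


Km = [S] * (Vmax - v) / v
Km = 56 * (182 - 140) / 140
Km = 16.8 uM

16.8 uM


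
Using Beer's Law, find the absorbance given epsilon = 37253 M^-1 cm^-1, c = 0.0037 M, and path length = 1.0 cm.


A = epsilon * c * l
A = 37253 * 0.0037 * 1.0
A = 137.8361

137.8361


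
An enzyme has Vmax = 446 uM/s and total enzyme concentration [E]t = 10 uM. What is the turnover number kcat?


kcat = Vmax / [E]t
kcat = 446 / 10
kcat = 44.6 s^-1

44.6 s^-1


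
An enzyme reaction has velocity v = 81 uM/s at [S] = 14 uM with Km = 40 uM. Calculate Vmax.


Vmax = v * (Km + [S]) / [S]
Vmax = 81 * (40 + 14) / 14
Vmax = 312.4286 uM/s

312.4286 uM/s


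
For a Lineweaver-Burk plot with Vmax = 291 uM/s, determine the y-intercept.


y-intercept = 1/Vmax
= 1/291
= 0.0034 s/uM

0.0034 s/uM


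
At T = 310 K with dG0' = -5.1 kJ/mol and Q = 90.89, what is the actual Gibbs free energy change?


dG = dG0' + RT * ln(Q) / 1000
dG = -5.1 + 8.314 * 310 * ln(90.89) / 1000
dG = 6.5229 kJ/mol

6.5229 kJ/mol


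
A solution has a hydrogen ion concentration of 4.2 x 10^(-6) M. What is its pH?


pH = -log10([H+])
pH = -log10(4.2 x 10^(-6))
pH = 5.3768

5.3768


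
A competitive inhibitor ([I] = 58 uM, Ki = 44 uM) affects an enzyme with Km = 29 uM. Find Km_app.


Km_app = Km * (1 + [I]/Ki)
Km_app = 29 * (1 + 58/44)
Km_app = 67.2273 uM

67.2273 uM


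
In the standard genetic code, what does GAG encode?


Standard genetic code lookup.
Codon GAG -> Glu

Glu


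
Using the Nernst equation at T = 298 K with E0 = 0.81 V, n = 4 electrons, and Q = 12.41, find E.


E = E0 - (RT/nF) * ln(Q)
E = 0.81 - (8.314 * 298 / (4 * 96485)) * ln(12.41)
E = 0.7938 V

0.7938 V


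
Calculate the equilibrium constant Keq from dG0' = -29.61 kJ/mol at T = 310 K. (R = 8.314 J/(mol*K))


Keq = exp(-dG0 * 1000 / (R * T))
Keq = exp(-(-29.61) * 1000 / (8.314 * 310))
Keq = 97595.7289

97595.7289


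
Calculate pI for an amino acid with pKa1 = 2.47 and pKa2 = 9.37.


pI = (pKa1 + pKa2) / 2
pI = (2.47 + 9.37) / 2
pI = 5.92

5.92


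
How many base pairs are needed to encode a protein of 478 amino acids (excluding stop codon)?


Each amino acid = 1 codon = 3 bp
bp = 478 * 3 = 1434 bp

1434 bp


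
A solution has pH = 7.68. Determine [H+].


[H+] = 10^(-pH)
[H+] = 10^(-7.68)
[H+] = 2.089e-08 M

2.089e-08 M


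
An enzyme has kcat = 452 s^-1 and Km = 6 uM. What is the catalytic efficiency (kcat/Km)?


Catalytic efficiency = kcat / Km
= 452 / 6
= 75.3333 uM^-1*s^-1

75.3333 uM^-1*s^-1


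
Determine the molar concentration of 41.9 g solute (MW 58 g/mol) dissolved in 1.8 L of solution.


C = (mass / MW) / volume
C = (41.9 / 58) / 1.8
C = 0.4013 M

0.4013 M


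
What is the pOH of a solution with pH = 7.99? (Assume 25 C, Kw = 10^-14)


pOH = 14 - pH
pOH = 14 - 7.99
pOH = 6.01

6.01


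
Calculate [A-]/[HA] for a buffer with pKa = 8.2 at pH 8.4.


[A-]/[HA] = 10^(pH - pKa)
= 10^(8.4 - 8.2)
= 1.5849

1.5849


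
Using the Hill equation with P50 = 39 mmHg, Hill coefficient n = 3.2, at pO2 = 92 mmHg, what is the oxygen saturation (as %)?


Y = pO2^n / (P50^n + pO2^n)
Y = 92^3.2 / (39^3.2 + 92^3.2)
Y = 93.97%

93.97%


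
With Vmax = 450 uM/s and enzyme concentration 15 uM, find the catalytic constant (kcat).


kcat = Vmax / [E]t
kcat = 450 / 15
kcat = 30.0 s^-1

30.0 s^-1


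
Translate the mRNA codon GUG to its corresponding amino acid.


Standard genetic code lookup.
Codon GUG -> Val

Val


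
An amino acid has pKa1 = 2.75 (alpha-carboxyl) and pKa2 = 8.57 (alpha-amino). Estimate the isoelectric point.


pI = (pKa1 + pKa2) / 2
pI = (2.75 + 8.57) / 2
pI = 5.66

5.66


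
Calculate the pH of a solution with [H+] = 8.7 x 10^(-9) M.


pH = -log10([H+])
pH = -log10(8.7 x 10^(-9))
pH = 8.0605

8.0605


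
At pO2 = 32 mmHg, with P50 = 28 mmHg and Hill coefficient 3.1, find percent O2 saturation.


Y = pO2^n / (P50^n + pO2^n)
Y = 32^3.1 / (28^3.1 + 32^3.1)
Y = 60.2%

60.2%


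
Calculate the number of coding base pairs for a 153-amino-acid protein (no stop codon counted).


Each amino acid = 1 codon = 3 bp
bp = 153 * 3 = 459 bp

459 bp


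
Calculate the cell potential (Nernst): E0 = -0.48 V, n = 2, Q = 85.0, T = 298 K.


E = E0 - (RT/nF) * ln(Q)
E = -0.48 - (8.314 * 298 / (2 * 96485)) * ln(85.0)
E = -0.537 V

-0.537 V


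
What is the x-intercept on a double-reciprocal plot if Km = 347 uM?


x-intercept = -1/Km
= -1/347
= -0.0029 1/uM

-0.0029 1/uM


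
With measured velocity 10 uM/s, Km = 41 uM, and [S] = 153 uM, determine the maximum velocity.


Vmax = v * (Km + [S]) / [S]
Vmax = 10 * (41 + 153) / 153
Vmax = 12.6797 uM/s

12.6797 uM/s


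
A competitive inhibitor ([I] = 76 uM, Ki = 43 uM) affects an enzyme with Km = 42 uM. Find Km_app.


Km_app = Km * (1 + [I]/Ki)
Km_app = 42 * (1 + 76/43)
Km_app = 116.2326 uM

116.2326 uM


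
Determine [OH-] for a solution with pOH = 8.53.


[OH-] = 10^(-pOH)
[OH-] = 10^(-8.53)
[OH-] = 2.951e-09 M

2.951e-09 M


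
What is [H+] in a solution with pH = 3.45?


[H+] = 10^(-pH)
[H+] = 10^(-3.45)
[H+] = 3.548e-04 M

3.548e-04 M


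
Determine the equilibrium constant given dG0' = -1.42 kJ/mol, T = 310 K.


Keq = exp(-dG0 * 1000 / (R * T))
Keq = exp(-(-1.42) * 1000 / (8.314 * 310))
Keq = 1.7349

1.7349


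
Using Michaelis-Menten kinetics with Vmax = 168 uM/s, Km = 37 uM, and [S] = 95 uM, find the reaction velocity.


v = Vmax * [S] / (Km + [S])
v = 168 * 95 / (37 + 95)
v = 120.9091 uM/s

120.9091 uM/s


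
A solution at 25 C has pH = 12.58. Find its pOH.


pOH = 14 - pH
pOH = 14 - 12.58
pOH = 1.42

1.42


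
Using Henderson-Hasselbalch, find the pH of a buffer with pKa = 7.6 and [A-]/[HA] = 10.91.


pH = pKa + log10([A-]/[HA])
pH = 7.6 + log10(10.91)
pH = 8.6378

8.6378


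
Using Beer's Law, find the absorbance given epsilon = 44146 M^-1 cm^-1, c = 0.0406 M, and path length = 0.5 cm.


A = epsilon * c * l
A = 44146 * 0.0406 * 0.5
A = 896.1638

896.1638


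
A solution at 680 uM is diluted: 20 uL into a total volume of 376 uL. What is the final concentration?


C2 = C1 * V1 / V2
C2 = 680 * 20 / 376
C2 = 36.1702 uM

36.1702 uM


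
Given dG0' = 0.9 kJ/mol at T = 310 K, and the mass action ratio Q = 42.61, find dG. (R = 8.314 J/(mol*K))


dG = dG0' + RT * ln(Q) / 1000
dG = 0.9 + 8.314 * 310 * ln(42.61) / 1000
dG = 10.5704 kJ/mol

10.5704 kJ/mol


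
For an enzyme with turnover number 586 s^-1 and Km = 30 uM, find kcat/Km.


Catalytic efficiency = kcat / Km
= 586 / 30
= 19.5333 uM^-1*s^-1

19.5333 uM^-1*s^-1


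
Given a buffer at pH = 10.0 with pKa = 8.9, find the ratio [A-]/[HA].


[A-]/[HA] = 10^(pH - pKa)
= 10^(10.0 - 8.9)
= 12.5893

12.5893


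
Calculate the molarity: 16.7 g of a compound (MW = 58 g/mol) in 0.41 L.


C = (mass / MW) / volume
C = (16.7 / 58) / 0.41
C = 0.7023 M

0.7023 M


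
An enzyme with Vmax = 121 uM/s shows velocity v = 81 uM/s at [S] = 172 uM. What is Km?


Km = [S] * (Vmax - v) / v
Km = 172 * (121 - 81) / 81
Km = 84.9383 uM

84.9383 uM


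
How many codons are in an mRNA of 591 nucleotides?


codons = nucleotides / 3
codons = 591 / 3 = 197

197


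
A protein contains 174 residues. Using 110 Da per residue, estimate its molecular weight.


MW = n_residues * 110 Da
MW = 174 * 110
MW = 19140 Da

19140 Da


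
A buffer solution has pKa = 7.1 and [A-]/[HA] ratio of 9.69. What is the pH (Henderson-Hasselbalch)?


pH = pKa + log10([A-]/[HA])
pH = 7.1 + log10(9.69)
pH = 8.0863

8.0863


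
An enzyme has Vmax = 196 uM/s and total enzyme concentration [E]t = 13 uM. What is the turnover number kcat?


kcat = Vmax / [E]t
kcat = 196 / 13
kcat = 15.0769 s^-1

15.0769 s^-1


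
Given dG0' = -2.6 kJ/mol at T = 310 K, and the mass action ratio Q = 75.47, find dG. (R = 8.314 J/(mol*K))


dG = dG0' + RT * ln(Q) / 1000
dG = -2.6 + 8.314 * 310 * ln(75.47) / 1000
dG = 8.5437 kJ/mol

8.5437 kJ/mol


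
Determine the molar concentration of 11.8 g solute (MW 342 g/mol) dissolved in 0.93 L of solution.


C = (mass / MW) / volume
C = (11.8 / 342) / 0.93
C = 0.0371 M

0.0371 M


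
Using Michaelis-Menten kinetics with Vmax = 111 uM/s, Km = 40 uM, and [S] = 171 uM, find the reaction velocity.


v = Vmax * [S] / (Km + [S])
v = 111 * 171 / (40 + 171)
v = 89.9573 uM/s

89.9573 uM/s


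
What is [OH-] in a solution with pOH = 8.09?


[OH-] = 10^(-pOH)
[OH-] = 10^(-8.09)
[OH-] = 8.128e-09 M

8.128e-09 M


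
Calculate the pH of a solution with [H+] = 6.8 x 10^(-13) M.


pH = -log10([H+])
pH = -log10(6.8 x 10^(-13))
pH = 12.1675

12.1675


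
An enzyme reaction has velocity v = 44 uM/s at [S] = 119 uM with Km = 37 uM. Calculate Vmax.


Vmax = v * (Km + [S]) / [S]
Vmax = 44 * (37 + 119) / 119
Vmax = 57.6807 uM/s

57.6807 uM/s


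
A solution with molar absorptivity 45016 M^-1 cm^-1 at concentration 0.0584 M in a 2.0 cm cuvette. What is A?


A = epsilon * c * l
A = 45016 * 0.0584 * 2.0
A = 5257.8688

5257.8688


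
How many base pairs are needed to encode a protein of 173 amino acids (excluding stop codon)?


Each amino acid = 1 codon = 3 bp
bp = 173 * 3 = 519 bp

519 bp


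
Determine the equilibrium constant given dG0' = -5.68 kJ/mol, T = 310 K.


Keq = exp(-dG0 * 1000 / (R * T))
Keq = exp(-(-5.68) * 1000 / (8.314 * 310))
Keq = 9.0596

9.0596


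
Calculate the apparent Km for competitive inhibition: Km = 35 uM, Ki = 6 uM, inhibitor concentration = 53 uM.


Km_app = Km * (1 + [I]/Ki)
Km_app = 35 * (1 + 53/6)
Km_app = 344.1667 uM

344.1667 uM


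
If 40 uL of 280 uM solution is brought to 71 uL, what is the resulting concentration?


C2 = C1 * V1 / V2
C2 = 280 * 40 / 71
C2 = 157.7465 uM

157.7465 uM


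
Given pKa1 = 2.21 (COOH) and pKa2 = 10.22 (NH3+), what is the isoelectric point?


pI = (pKa1 + pKa2) / 2
pI = (2.21 + 10.22) / 2
pI = 6.215

6.215


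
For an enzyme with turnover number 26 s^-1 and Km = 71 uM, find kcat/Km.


Catalytic efficiency = kcat / Km
= 26 / 71
= 0.3662 uM^-1*s^-1

0.3662 uM^-1*s^-1


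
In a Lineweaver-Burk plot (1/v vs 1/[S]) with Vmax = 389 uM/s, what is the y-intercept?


y-intercept = 1/Vmax
= 1/389
= 0.0026 s/uM

0.0026 s/uM


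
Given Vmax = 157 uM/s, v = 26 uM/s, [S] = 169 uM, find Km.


Km = [S] * (Vmax - v) / v
Km = 169 * (157 - 26) / 26
Km = 851.5 uM

851.5 uM


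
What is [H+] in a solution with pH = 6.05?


[H+] = 10^(-pH)
[H+] = 10^(-6.05)
[H+] = 8.913e-07 M

8.913e-07 M


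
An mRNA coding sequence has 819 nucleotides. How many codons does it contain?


codons = nucleotides / 3
codons = 819 / 3 = 273

273


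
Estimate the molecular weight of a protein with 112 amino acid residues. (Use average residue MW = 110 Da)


MW = n_residues * 110 Da
MW = 112 * 110
MW = 12320 Da

12320 Da


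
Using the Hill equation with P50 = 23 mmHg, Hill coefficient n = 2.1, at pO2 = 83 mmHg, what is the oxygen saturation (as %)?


Y = pO2^n / (P50^n + pO2^n)
Y = 83^2.1 / (23^2.1 + 83^2.1)
Y = 93.67%

93.67%


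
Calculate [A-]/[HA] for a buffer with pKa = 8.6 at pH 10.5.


[A-]/[HA] = 10^(pH - pKa)
= 10^(10.5 - 8.6)
= 79.4328

79.4328


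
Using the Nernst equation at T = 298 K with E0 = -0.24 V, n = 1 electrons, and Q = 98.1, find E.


E = E0 - (RT/nF) * ln(Q)
E = -0.24 - (8.314 * 298 / (1 * 96485)) * ln(98.1)
E = -0.3578 V

-0.3578 V


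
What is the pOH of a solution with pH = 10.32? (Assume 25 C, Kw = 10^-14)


pOH = 14 - pH
pOH = 14 - 10.32
pOH = 3.68

3.68


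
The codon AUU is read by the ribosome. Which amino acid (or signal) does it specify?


Standard genetic code lookup.
Codon AUU -> Ile

Ile


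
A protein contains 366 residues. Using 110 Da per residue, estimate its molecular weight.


MW = n_residues * 110 Da
MW = 366 * 110
MW = 40260 Da

40260 Da


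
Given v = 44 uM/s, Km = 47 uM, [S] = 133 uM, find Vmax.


Vmax = v * (Km + [S]) / [S]
Vmax = 44 * (47 + 133) / 133
Vmax = 59.5489 uM/s

59.5489 uM/s


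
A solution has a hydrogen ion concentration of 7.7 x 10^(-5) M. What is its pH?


pH = -log10([H+])
pH = -log10(7.7 x 10^(-5))
pH = 4.1135

4.1135


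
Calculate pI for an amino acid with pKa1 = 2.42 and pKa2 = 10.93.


pI = (pKa1 + pKa2) / 2
pI = (2.42 + 10.93) / 2
pI = 6.675

6.675


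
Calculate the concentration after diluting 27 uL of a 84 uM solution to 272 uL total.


C2 = C1 * V1 / V2
C2 = 84 * 27 / 272
C2 = 8.3382 uM

8.3382 uM


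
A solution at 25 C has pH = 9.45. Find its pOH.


pOH = 14 - pH
pOH = 14 - 9.45
pOH = 4.55

4.55


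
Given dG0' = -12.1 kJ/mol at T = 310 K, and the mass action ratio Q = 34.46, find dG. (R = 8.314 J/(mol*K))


dG = dG0' + RT * ln(Q) / 1000
dG = -12.1 + 8.314 * 310 * ln(34.46) / 1000
dG = -2.9767 kJ/mol

-2.9767 kJ/mol


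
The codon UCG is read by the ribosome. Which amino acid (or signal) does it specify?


Standard genetic code lookup.
Codon UCG -> Ser

Ser


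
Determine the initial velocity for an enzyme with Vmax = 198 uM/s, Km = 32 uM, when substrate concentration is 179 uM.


v = Vmax * [S] / (Km + [S])
v = 198 * 179 / (32 + 179)
v = 167.9716 uM/s

167.9716 uM/s


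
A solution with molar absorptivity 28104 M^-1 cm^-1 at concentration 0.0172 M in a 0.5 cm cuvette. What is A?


A = epsilon * c * l
A = 28104 * 0.0172 * 0.5
A = 241.6944

241.6944


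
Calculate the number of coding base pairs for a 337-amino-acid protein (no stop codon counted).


Each amino acid = 1 codon = 3 bp
bp = 337 * 3 = 1011 bp

1011 bp


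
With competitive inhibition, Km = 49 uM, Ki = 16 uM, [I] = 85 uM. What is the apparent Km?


Km_app = Km * (1 + [I]/Ki)
Km_app = 49 * (1 + 85/16)
Km_app = 309.3125 uM

309.3125 uM


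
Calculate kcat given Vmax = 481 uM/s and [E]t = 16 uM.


kcat = Vmax / [E]t
kcat = 481 / 16
kcat = 30.0625 s^-1

30.0625 s^-1


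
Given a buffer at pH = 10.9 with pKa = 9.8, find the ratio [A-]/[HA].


[A-]/[HA] = 10^(pH - pKa)
= 10^(10.9 - 9.8)
= 12.5893

12.5893


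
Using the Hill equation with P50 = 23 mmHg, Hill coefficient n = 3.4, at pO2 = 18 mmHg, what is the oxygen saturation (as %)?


Y = pO2^n / (P50^n + pO2^n)
Y = 18^3.4 / (23^3.4 + 18^3.4)
Y = 30.29%

30.29%


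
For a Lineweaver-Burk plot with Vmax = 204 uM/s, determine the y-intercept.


y-intercept = 1/Vmax
= 1/204
= 0.0049 s/uM

0.0049 s/uM


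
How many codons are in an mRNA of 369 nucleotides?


codons = nucleotides / 3
codons = 369 / 3 = 123

123


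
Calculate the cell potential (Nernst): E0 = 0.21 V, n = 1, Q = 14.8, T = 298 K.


E = E0 - (RT/nF) * ln(Q)
E = 0.21 - (8.314 * 298 / (1 * 96485)) * ln(14.8)
E = 0.1408 V

0.1408 V


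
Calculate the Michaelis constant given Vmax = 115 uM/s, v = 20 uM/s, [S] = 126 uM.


Km = [S] * (Vmax - v) / v
Km = 126 * (115 - 20) / 20
Km = 598.5 uM

598.5 uM


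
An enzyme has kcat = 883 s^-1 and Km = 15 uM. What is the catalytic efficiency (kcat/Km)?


Catalytic efficiency = kcat / Km
= 883 / 15
= 58.8667 uM^-1*s^-1

58.8667 uM^-1*s^-1


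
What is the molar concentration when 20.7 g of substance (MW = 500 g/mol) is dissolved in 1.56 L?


C = (mass / MW) / volume
C = (20.7 / 500) / 1.56
C = 0.0265 M

0.0265 M


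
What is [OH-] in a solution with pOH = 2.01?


[OH-] = 10^(-pOH)
[OH-] = 10^(-2.01)
[OH-] = 0.0098 M

0.0098 M


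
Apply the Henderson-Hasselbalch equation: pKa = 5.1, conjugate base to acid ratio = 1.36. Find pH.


pH = pKa + log10([A-]/[HA])
pH = 5.1 + log10(1.36)
pH = 5.2335

5.2335


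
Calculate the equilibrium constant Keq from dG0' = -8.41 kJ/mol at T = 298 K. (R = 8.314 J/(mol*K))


Keq = exp(-dG0 * 1000 / (R * T))
Keq = exp(-(-8.41) * 1000 / (8.314 * 298))
Keq = 29.7983

29.7983


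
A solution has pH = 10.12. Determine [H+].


[H+] = 10^(-pH)
[H+] = 10^(-10.12)
[H+] = 7.586e-11 M

7.586e-11 M


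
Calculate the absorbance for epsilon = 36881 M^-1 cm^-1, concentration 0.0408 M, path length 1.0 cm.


A = epsilon * c * l
A = 36881 * 0.0408 * 1.0
A = 1504.7448

1504.7448


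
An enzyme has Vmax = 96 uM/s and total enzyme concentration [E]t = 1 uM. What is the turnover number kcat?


kcat = Vmax / [E]t
kcat = 96 / 1
kcat = 96.0 s^-1

96.0 s^-1


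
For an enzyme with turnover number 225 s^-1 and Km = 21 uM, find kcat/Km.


Catalytic efficiency = kcat / Km
= 225 / 21
= 10.7143 uM^-1*s^-1

10.7143 uM^-1*s^-1


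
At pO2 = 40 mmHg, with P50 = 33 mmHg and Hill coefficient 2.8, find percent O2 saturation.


Y = pO2^n / (P50^n + pO2^n)
Y = 40^2.8 / (33^2.8 + 40^2.8)
Y = 63.15%

63.15%


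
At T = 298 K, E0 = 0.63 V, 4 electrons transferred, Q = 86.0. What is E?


E = E0 - (RT/nF) * ln(Q)
E = 0.63 - (8.314 * 298 / (4 * 96485)) * ln(86.0)
E = 0.6014 V

0.6014 V


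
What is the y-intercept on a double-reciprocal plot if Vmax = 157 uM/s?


y-intercept = 1/Vmax
= 1/157
= 0.0064 s/uM

0.0064 s/uM


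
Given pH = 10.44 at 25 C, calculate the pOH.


pOH = 14 - pH
pOH = 14 - 10.44
pOH = 3.56

3.56


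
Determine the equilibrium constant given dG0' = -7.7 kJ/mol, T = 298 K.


Keq = exp(-dG0 * 1000 / (R * T))
Keq = exp(-(-7.7) * 1000 / (8.314 * 298))
Keq = 22.3736

22.3736


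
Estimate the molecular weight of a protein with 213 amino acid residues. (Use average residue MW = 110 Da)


MW = n_residues * 110 Da
MW = 213 * 110
MW = 23430 Da

23430 Da


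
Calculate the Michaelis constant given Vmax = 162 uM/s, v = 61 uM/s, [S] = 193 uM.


Km = [S] * (Vmax - v) / v
Km = 193 * (162 - 61) / 61
Km = 319.5574 uM

319.5574 uM


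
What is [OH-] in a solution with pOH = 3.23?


[OH-] = 10^(-pOH)
[OH-] = 10^(-3.23)
[OH-] = 5.888e-04 M

5.888e-04 M


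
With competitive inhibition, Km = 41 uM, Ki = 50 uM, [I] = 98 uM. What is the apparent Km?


Km_app = Km * (1 + [I]/Ki)
Km_app = 41 * (1 + 98/50)
Km_app = 121.36 uM

121.36 uM


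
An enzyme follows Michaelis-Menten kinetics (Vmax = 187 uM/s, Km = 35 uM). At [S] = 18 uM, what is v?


v = Vmax * [S] / (Km + [S])
v = 187 * 18 / (35 + 18)
v = 63.5094 uM/s

63.5094 uM/s


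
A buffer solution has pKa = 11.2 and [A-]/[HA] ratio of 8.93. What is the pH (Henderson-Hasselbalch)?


pH = pKa + log10([A-]/[HA])
pH = 11.2 + log10(8.93)
pH = 12.1509

12.1509


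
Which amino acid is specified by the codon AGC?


Standard genetic code lookup.
Codon AGC -> Ser

Ser


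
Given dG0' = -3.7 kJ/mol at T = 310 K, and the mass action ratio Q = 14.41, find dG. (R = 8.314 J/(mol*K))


dG = dG0' + RT * ln(Q) / 1000
dG = -3.7 + 8.314 * 310 * ln(14.41) / 1000
dG = 3.1761 kJ/mol

3.1761 kJ/mol


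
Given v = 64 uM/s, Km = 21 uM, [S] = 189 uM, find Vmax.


Vmax = v * (Km + [S]) / [S]
Vmax = 64 * (21 + 189) / 189
Vmax = 71.1111 uM/s

71.1111 uM/s


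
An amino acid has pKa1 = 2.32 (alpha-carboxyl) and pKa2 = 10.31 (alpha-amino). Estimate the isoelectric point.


pI = (pKa1 + pKa2) / 2
pI = (2.32 + 10.31) / 2
pI = 6.315

6.315


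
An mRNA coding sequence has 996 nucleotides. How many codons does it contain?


codons = nucleotides / 3
codons = 996 / 3 = 332

332


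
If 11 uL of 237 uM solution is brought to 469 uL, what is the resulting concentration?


C2 = C1 * V1 / V2
C2 = 237 * 11 / 469
C2 = 5.5586 uM

5.5586 uM


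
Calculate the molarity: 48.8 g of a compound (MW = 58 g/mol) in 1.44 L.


C = (mass / MW) / volume
C = (48.8 / 58) / 1.44
C = 0.5843 M

0.5843 M


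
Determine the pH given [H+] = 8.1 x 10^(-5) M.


pH = -log10([H+])
pH = -log10(8.1 x 10^(-5))
pH = 4.0915

4.0915


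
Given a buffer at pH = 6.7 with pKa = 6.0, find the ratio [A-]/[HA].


[A-]/[HA] = 10^(pH - pKa)
= 10^(6.7 - 6.0)
= 5.0119

5.0119


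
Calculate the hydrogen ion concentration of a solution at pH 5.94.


[H+] = 10^(-pH)
[H+] = 10^(-5.94)
[H+] = 1.148e-06 M

1.148e-06 M


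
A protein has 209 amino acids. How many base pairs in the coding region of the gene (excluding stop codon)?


Each amino acid = 1 codon = 3 bp
bp = 209 * 3 = 627 bp

627 bp


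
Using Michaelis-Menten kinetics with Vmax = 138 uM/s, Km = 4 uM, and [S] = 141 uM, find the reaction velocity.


v = Vmax * [S] / (Km + [S])
v = 138 * 141 / (4 + 141)
v = 134.1931 uM/s

134.1931 uM/s


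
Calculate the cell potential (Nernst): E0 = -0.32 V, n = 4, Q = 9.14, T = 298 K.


E = E0 - (RT/nF) * ln(Q)
E = -0.32 - (8.314 * 298 / (4 * 96485)) * ln(9.14)
E = -0.3342 V

-0.3342 V


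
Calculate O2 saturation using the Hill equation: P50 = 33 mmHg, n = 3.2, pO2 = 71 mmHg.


Y = pO2^n / (P50^n + pO2^n)
Y = 71^3.2 / (33^3.2 + 71^3.2)
Y = 92.07%

92.07%


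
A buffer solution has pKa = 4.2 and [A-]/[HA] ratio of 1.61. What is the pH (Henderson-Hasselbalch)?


pH = pKa + log10([A-]/[HA])
pH = 4.2 + log10(1.61)
pH = 4.4068

4.4068


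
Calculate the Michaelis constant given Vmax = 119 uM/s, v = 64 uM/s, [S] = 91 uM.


Km = [S] * (Vmax - v) / v
Km = 91 * (119 - 64) / 64
Km = 78.2031 uM

78.2031 uM


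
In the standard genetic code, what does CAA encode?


Standard genetic code lookup.
Codon CAA -> Gln

Gln


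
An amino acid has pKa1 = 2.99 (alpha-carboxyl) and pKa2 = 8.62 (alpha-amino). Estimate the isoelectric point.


pI = (pKa1 + pKa2) / 2
pI = (2.99 + 8.62) / 2
pI = 5.805

5.805


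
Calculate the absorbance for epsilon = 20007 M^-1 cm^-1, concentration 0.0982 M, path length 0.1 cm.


A = epsilon * c * l
A = 20007 * 0.0982 * 0.1
A = 196.4687

196.4687


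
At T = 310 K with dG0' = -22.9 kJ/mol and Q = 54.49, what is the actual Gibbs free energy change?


dG = dG0' + RT * ln(Q) / 1000
dG = -22.9 + 8.314 * 310 * ln(54.49) / 1000
dG = -12.5958 kJ/mol

-12.5958 kJ/mol


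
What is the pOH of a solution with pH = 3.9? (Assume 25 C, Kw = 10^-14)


pOH = 14 - pH
pOH = 14 - 3.9
pOH = 10.1

10.1


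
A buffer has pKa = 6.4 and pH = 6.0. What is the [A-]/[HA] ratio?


[A-]/[HA] = 10^(pH - pKa)
= 10^(6.0 - 6.4)
= 0.3981

0.3981


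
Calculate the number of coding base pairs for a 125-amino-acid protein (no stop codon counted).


Each amino acid = 1 codon = 3 bp
bp = 125 * 3 = 375 bp

375 bp


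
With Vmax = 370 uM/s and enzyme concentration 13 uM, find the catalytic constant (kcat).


kcat = Vmax / [E]t
kcat = 370 / 13
kcat = 28.4615 s^-1

28.4615 s^-1


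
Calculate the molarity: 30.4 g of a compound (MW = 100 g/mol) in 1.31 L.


C = (mass / MW) / volume
C = (30.4 / 100) / 1.31
C = 0.2321 M

0.2321 M


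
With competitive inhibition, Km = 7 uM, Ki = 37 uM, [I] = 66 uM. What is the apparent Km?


Km_app = Km * (1 + [I]/Ki)
Km_app = 7 * (1 + 66/37)
Km_app = 19.4865 uM

19.4865 uM


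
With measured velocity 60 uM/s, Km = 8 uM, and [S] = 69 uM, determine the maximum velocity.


Vmax = v * (Km + [S]) / [S]
Vmax = 60 * (8 + 69) / 69
Vmax = 66.9565 uM/s

66.9565 uM/s


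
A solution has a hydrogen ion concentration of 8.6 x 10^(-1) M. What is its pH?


pH = -log10([H+])
pH = -log10(8.6 x 10^(-1))
pH = 0.0655

0.0655


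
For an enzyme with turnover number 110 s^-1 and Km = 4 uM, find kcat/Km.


Catalytic efficiency = kcat / Km
= 110 / 4
= 27.5 uM^-1*s^-1

27.5 uM^-1*s^-1


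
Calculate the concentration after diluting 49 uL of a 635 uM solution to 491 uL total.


C2 = C1 * V1 / V2
C2 = 635 * 49 / 491
C2 = 63.3707 uM

63.3707 uM


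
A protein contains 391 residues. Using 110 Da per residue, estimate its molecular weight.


MW = n_residues * 110 Da
MW = 391 * 110
MW = 43010 Da

43010 Da


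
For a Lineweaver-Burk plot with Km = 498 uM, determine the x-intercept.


x-intercept = -1/Km
= -1/498
= -0.002 1/uM

-0.002 1/uM


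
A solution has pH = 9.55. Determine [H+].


[H+] = 10^(-pH)
[H+] = 10^(-9.55)
[H+] = 2.818e-10 M

2.818e-10 M


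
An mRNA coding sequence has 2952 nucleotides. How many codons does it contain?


codons = nucleotides / 3
codons = 2952 / 3 = 984

984


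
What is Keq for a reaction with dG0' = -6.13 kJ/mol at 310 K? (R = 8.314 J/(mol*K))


Keq = exp(-dG0 * 1000 / (R * T))
Keq = exp(-(-6.13) * 1000 / (8.314 * 310))
Keq = 10.7879

10.7879


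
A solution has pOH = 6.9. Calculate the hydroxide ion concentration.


[OH-] = 10^(-pOH)
[OH-] = 10^(-6.9)
[OH-] = 1.259e-07 M

1.259e-07 M


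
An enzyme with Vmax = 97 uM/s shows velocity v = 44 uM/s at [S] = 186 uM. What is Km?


Km = [S] * (Vmax - v) / v
Km = 186 * (97 - 44) / 44
Km = 224.0455 uM

224.0455 uM


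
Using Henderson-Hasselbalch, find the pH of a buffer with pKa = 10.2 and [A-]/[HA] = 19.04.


pH = pKa + log10([A-]/[HA])
pH = 10.2 + log10(19.04)
pH = 11.4797

11.4797


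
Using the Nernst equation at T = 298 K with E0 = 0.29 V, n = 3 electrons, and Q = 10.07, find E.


E = E0 - (RT/nF) * ln(Q)
E = 0.29 - (8.314 * 298 / (3 * 96485)) * ln(10.07)
E = 0.2702 V

0.2702 V


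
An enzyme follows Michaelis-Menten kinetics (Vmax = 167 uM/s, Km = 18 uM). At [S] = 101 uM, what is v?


v = Vmax * [S] / (Km + [S])
v = 167 * 101 / (18 + 101)
v = 141.7395 uM/s

141.7395 uM/s


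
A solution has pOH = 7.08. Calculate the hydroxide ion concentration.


[OH-] = 10^(-pOH)
[OH-] = 10^(-7.08)
[OH-] = 8.318e-08 M

8.318e-08 M


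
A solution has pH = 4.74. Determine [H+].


[H+] = 10^(-pH)
[H+] = 10^(-4.74)
[H+] = 1.820e-05 M

1.820e-05 M


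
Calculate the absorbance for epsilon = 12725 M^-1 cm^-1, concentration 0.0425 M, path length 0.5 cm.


A = epsilon * c * l
A = 12725 * 0.0425 * 0.5
A = 270.4062

270.4062


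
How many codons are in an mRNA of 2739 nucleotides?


codons = nucleotides / 3
codons = 2739 / 3 = 913

913


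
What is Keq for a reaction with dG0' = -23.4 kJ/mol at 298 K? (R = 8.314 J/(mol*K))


Keq = exp(-dG0 * 1000 / (R * T))
Keq = exp(-(-23.4) * 1000 / (8.314 * 298))
Keq = 12641.3766

12641.3766


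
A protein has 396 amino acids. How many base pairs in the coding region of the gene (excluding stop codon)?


Each amino acid = 1 codon = 3 bp
bp = 396 * 3 = 1188 bp

1188 bp


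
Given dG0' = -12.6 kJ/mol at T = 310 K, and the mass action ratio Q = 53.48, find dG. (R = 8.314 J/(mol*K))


dG = dG0' + RT * ln(Q) / 1000
dG = -12.6 + 8.314 * 310 * ln(53.48) / 1000
dG = -2.344 kJ/mol

-2.344 kJ/mol


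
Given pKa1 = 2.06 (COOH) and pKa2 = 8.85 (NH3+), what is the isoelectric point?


pI = (pKa1 + pKa2) / 2
pI = (2.06 + 8.85) / 2
pI = 5.455

5.455


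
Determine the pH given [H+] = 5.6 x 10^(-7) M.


pH = -log10([H+])
pH = -log10(5.6 x 10^(-7))
pH = 6.2518

6.2518


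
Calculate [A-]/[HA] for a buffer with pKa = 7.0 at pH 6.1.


[A-]/[HA] = 10^(pH - pKa)
= 10^(6.1 - 7.0)
= 0.1259

0.1259


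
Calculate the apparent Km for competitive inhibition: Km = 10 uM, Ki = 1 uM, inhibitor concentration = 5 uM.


Km_app = Km * (1 + [I]/Ki)
Km_app = 10 * (1 + 5/1)
Km_app = 60.0 uM

60.0 uM


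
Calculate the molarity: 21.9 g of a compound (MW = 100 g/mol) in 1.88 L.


C = (mass / MW) / volume
C = (21.9 / 100) / 1.88
C = 0.1165 M

0.1165 M


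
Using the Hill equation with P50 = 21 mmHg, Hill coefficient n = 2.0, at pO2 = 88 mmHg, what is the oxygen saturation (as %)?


Y = pO2^n / (P50^n + pO2^n)
Y = 88^2.0 / (21^2.0 + 88^2.0)
Y = 94.61%

94.61%


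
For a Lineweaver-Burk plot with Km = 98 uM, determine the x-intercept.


x-intercept = -1/Km
= -1/98
= -0.0102 1/uM

-0.0102 1/uM


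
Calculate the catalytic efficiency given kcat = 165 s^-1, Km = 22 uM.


Catalytic efficiency = kcat / Km
= 165 / 22
= 7.5 uM^-1*s^-1

7.5 uM^-1*s^-1


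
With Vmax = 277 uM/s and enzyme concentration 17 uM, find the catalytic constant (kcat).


kcat = Vmax / [E]t
kcat = 277 / 17
kcat = 16.2941 s^-1

16.2941 s^-1


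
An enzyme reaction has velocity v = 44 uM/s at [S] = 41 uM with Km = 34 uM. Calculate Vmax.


Vmax = v * (Km + [S]) / [S]
Vmax = 44 * (34 + 41) / 41
Vmax = 80.4878 uM/s

80.4878 uM/s


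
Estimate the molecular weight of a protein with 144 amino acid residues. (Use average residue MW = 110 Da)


MW = n_residues * 110 Da
MW = 144 * 110
MW = 15840 Da

15840 Da


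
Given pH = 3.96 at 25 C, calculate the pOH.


pOH = 14 - pH
pOH = 14 - 3.96
pOH = 10.04

10.04


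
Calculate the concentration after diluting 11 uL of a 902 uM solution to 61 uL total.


C2 = C1 * V1 / V2
C2 = 902 * 11 / 61
C2 = 162.6557 uM

162.6557 uM


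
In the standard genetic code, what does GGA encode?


Standard genetic code lookup.
Codon GGA -> Gly

Gly


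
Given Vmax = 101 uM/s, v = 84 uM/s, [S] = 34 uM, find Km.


Km = [S] * (Vmax - v) / v
Km = 34 * (101 - 84) / 84
Km = 6.881 uM

6.881 uM


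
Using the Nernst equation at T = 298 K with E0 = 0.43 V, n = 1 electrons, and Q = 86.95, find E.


E = E0 - (RT/nF) * ln(Q)
E = 0.43 - (8.314 * 298 / (1 * 96485)) * ln(86.95)
E = 0.3153 V

0.3153 V


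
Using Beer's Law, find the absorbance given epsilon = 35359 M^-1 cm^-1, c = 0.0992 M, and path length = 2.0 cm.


A = epsilon * c * l
A = 35359 * 0.0992 * 2.0
A = 7015.2256

7015.2256


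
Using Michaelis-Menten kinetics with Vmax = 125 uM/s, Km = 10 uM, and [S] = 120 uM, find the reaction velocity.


v = Vmax * [S] / (Km + [S])
v = 125 * 120 / (10 + 120)
v = 115.3846 uM/s

115.3846 uM/s


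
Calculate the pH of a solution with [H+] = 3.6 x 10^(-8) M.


pH = -log10([H+])
pH = -log10(3.6 x 10^(-8))
pH = 7.4437

7.4437


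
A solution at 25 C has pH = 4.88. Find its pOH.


pOH = 14 - pH
pOH = 14 - 4.88
pOH = 9.12

9.12


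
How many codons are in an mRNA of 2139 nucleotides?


codons = nucleotides / 3
codons = 2139 / 3 = 713

713


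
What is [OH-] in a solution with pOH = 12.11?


[OH-] = 10^(-pOH)
[OH-] = 10^(-12.11)
[OH-] = 7.762e-13 M

7.762e-13 M


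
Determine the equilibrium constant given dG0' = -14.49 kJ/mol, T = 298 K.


Keq = exp(-dG0 * 1000 / (R * T))
Keq = exp(-(-14.49) * 1000 / (8.314 * 298))
Keq = 346.7027

346.7027


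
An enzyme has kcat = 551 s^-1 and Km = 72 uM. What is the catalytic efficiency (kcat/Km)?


Catalytic efficiency = kcat / Km
= 551 / 72
= 7.6528 uM^-1*s^-1

7.6528 uM^-1*s^-1


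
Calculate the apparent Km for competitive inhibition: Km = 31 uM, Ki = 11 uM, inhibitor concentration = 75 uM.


Km_app = Km * (1 + [I]/Ki)
Km_app = 31 * (1 + 75/11)
Km_app = 242.3636 uM

242.3636 uM


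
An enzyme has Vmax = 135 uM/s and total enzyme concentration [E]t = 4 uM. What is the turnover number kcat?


kcat = Vmax / [E]t
kcat = 135 / 4
kcat = 33.75 s^-1

33.75 s^-1


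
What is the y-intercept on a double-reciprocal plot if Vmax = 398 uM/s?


y-intercept = 1/Vmax
= 1/398
= 0.0025 s/uM

0.0025 s/uM


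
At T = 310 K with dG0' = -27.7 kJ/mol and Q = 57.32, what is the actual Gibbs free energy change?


dG = dG0' + RT * ln(Q) / 1000
dG = -27.7 + 8.314 * 310 * ln(57.32) / 1000
dG = -17.2653 kJ/mol

-17.2653 kJ/mol


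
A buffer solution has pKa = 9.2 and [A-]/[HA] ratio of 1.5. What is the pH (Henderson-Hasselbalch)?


pH = pKa + log10([A-]/[HA])
pH = 9.2 + log10(1.5)
pH = 9.3761

9.3761


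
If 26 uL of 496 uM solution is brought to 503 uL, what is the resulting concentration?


C2 = C1 * V1 / V2
C2 = 496 * 26 / 503
C2 = 25.6382 uM

25.6382 uM


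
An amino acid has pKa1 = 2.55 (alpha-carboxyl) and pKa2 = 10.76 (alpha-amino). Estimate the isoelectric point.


pI = (pKa1 + pKa2) / 2
pI = (2.55 + 10.76) / 2
pI = 6.655

6.655


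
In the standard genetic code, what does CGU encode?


Standard genetic code lookup.
Codon CGU -> Arg

Arg


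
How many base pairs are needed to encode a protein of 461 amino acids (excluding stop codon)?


Each amino acid = 1 codon = 3 bp
bp = 461 * 3 = 1383 bp

1383 bp


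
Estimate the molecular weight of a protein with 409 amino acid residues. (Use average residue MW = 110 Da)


MW = n_residues * 110 Da
MW = 409 * 110
MW = 44990 Da

44990 Da


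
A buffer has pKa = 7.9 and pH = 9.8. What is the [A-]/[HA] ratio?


[A-]/[HA] = 10^(pH - pKa)
= 10^(9.8 - 7.9)
= 79.4328

79.4328


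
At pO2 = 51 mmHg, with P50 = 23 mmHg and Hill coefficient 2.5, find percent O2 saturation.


Y = pO2^n / (P50^n + pO2^n)
Y = 51^2.5 / (23^2.5 + 51^2.5)
Y = 87.98%

87.98%


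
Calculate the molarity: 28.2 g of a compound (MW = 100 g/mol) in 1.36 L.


C = (mass / MW) / volume
C = (28.2 / 100) / 1.36
C = 0.2074 M

0.2074 M


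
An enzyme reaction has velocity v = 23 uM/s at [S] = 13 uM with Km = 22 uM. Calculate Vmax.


Vmax = v * (Km + [S]) / [S]
Vmax = 23 * (22 + 13) / 13
Vmax = 61.9231 uM/s

61.9231 uM/s


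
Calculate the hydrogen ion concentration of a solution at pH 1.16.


[H+] = 10^(-pH)
[H+] = 10^(-1.16)
[H+] = 0.0692 M

0.0692 M


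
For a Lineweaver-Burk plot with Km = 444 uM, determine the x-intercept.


x-intercept = -1/Km
= -1/444
= -0.0023 1/uM

-0.0023 1/uM


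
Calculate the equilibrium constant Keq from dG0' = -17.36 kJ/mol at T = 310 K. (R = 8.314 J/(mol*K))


Keq = exp(-dG0 * 1000 / (R * T))
Keq = exp(-(-17.36) * 1000 / (8.314 * 310))
Keq = 841.8709

841.8709


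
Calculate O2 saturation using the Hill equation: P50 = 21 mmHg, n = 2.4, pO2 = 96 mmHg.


Y = pO2^n / (P50^n + pO2^n)
Y = 96^2.4 / (21^2.4 + 96^2.4)
Y = 97.46%

97.46%


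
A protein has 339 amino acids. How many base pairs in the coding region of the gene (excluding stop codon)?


Each amino acid = 1 codon = 3 bp
bp = 339 * 3 = 1017 bp

1017 bp


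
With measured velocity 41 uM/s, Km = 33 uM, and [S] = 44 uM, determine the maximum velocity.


Vmax = v * (Km + [S]) / [S]
Vmax = 41 * (33 + 44) / 44
Vmax = 71.75 uM/s

71.75 uM/s


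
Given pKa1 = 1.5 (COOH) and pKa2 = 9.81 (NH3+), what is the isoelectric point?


pI = (pKa1 + pKa2) / 2
pI = (1.5 + 9.81) / 2
pI = 5.655

5.655


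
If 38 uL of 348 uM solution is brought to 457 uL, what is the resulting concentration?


C2 = C1 * V1 / V2
C2 = 348 * 38 / 457
C2 = 28.9365 uM

28.9365 uM


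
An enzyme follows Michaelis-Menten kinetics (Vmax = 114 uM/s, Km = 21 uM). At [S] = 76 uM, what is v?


v = Vmax * [S] / (Km + [S])
v = 114 * 76 / (21 + 76)
v = 89.3196 uM/s

89.3196 uM/s


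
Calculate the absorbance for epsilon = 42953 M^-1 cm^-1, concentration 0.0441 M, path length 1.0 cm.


A = epsilon * c * l
A = 42953 * 0.0441 * 1.0
A = 1894.2273

1894.2273


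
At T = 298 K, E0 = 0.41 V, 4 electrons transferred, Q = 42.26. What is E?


E = E0 - (RT/nF) * ln(Q)
E = 0.41 - (8.314 * 298 / (4 * 96485)) * ln(42.26)
E = 0.386 V

0.386 V


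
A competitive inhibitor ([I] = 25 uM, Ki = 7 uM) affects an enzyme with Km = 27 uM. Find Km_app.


Km_app = Km * (1 + [I]/Ki)
Km_app = 27 * (1 + 25/7)
Km_app = 123.4286 uM

123.4286 uM


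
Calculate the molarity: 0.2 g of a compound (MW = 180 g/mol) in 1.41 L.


C = (mass / MW) / volume
C = (0.2 / 180) / 1.41
C = 7.880e-04 M

7.880e-04 M


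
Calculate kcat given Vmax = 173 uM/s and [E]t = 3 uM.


kcat = Vmax / [E]t
kcat = 173 / 3
kcat = 57.6667 s^-1

57.6667 s^-1


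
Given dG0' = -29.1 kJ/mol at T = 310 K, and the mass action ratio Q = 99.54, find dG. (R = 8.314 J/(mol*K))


dG = dG0' + RT * ln(Q) / 1000
dG = -29.1 + 8.314 * 310 * ln(99.54) / 1000
dG = -17.2428 kJ/mol

-17.2428 kJ/mol


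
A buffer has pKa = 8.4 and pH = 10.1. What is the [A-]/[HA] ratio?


[A-]/[HA] = 10^(pH - pKa)
= 10^(10.1 - 8.4)
= 50.1187

50.1187


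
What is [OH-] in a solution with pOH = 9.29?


[OH-] = 10^(-pOH)
[OH-] = 10^(-9.29)
[OH-] = 5.129e-10 M

5.129e-10 M


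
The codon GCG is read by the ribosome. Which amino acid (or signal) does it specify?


Standard genetic code lookup.
Codon GCG -> Ala

Ala


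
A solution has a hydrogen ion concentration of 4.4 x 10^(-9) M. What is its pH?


pH = -log10([H+])
pH = -log10(4.4 x 10^(-9))
pH = 8.3565

8.3565


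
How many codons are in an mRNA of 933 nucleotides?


codons = nucleotides / 3
codons = 933 / 3 = 311

311


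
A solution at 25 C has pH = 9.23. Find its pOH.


pOH = 14 - pH
pOH = 14 - 9.23
pOH = 4.77

4.77


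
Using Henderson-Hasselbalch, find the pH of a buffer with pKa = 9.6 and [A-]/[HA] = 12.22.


pH = pKa + log10([A-]/[HA])
pH = 9.6 + log10(12.22)
pH = 10.6871

10.6871


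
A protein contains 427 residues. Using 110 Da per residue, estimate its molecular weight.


MW = n_residues * 110 Da
MW = 427 * 110
MW = 46970 Da

46970 Da


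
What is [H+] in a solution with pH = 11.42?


[H+] = 10^(-pH)
[H+] = 10^(-11.42)
[H+] = 3.802e-12 M

3.802e-12 M


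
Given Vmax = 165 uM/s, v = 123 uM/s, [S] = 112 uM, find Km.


Km = [S] * (Vmax - v) / v
Km = 112 * (165 - 123) / 123
Km = 38.2439 uM

38.2439 uM


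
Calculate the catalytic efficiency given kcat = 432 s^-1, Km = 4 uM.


Catalytic efficiency = kcat / Km
= 432 / 4
= 108.0 uM^-1*s^-1

108.0 uM^-1*s^-1


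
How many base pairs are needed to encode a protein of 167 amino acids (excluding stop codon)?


Each amino acid = 1 codon = 3 bp
bp = 167 * 3 = 501 bp

501 bp


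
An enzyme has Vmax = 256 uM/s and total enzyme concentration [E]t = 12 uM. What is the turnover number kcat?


kcat = Vmax / [E]t
kcat = 256 / 12
kcat = 21.3333 s^-1

21.3333 s^-1


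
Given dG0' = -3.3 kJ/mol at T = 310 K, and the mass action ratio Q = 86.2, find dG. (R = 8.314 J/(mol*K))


dG = dG0' + RT * ln(Q) / 1000
dG = -3.3 + 8.314 * 310 * ln(86.2) / 1000
dG = 8.1864 kJ/mol

8.1864 kJ/mol


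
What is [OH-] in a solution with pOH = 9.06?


[OH-] = 10^(-pOH)
[OH-] = 10^(-9.06)
[OH-] = 8.710e-10 M

8.710e-10 M


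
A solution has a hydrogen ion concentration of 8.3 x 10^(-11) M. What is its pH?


pH = -log10([H+])
pH = -log10(8.3 x 10^(-11))
pH = 10.0809

10.0809


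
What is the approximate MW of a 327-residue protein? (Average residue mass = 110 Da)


MW = n_residues * 110 Da
MW = 327 * 110
MW = 35970 Da

35970 Da


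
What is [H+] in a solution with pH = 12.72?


[H+] = 10^(-pH)
[H+] = 10^(-12.72)
[H+] = 1.905e-13 M

1.905e-13 M


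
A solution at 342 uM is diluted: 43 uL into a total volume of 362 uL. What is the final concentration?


C2 = C1 * V1 / V2
C2 = 342 * 43 / 362
C2 = 40.6243 uM

40.6243 uM


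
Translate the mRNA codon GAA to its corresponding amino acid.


Standard genetic code lookup.
Codon GAA -> Glu

Glu


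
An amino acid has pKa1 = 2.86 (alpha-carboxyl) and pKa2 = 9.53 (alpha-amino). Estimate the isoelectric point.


pI = (pKa1 + pKa2) / 2
pI = (2.86 + 9.53) / 2
pI = 6.195

6.195


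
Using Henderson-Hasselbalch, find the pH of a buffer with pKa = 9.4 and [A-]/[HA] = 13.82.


pH = pKa + log10([A-]/[HA])
pH = 9.4 + log10(13.82)
pH = 10.5405

10.5405


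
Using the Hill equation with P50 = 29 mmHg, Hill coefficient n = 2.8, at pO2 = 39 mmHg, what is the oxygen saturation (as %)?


Y = pO2^n / (P50^n + pO2^n)
Y = 39^2.8 / (29^2.8 + 39^2.8)
Y = 69.63%

69.63%


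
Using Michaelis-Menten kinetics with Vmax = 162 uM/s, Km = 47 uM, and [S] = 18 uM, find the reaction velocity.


v = Vmax * [S] / (Km + [S])
v = 162 * 18 / (47 + 18)
v = 44.8615 uM/s

44.8615 uM/s
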